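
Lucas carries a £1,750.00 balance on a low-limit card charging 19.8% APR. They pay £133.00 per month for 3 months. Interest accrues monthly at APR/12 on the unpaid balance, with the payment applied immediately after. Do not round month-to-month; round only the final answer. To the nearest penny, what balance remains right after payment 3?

Monthly rate r = 19.8%/12 = 1.65% = 0.0165.
Each month: B ← B·(1+r) − £133.00.
Month 1: interest £28.88; balance after payment £1,645.88.
Month 2: interest £27.16; balance after payment £1,540.03.
Month 3: interest £25.41; balance after payment £1,432.44.

£1,432.44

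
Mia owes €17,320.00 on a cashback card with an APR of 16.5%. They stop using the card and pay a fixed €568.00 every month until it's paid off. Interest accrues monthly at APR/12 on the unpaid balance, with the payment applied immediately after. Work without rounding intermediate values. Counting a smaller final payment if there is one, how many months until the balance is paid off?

Monthly rate r = 16.5%/12 = 1.375% = 0.01375.
Recurrence: B ← B·(1+r) − €568.00.
Month 1: interest €238.15; balance after payment €16,990.15.
Month 2: interest €233.61; balance after payment €16,655.76.
Closed form: n = −ln(1 − rB₀/P)/ln(1+r) = −ln(0.58072)/ln(1.01375) ≈ 39.797, so the balance reaches zero during payment 40.

40 months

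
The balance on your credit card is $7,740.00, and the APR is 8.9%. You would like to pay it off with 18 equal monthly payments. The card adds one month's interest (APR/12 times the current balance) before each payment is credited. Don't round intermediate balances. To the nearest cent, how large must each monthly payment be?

$460.93

Monthly rate r = 8.9%/12 = 0.741667% = 0.00741667.
Level-payment amortization: P = B₀·r / (1 − (1+r)^(−n)) = 7740.00·0.00741667 / (1 − 1.00742^(−18)).
Denominator 1 − (1+r)^(−18) = 0.124541362.
P = 57.405 / 0.124541362 ≈ 460.93.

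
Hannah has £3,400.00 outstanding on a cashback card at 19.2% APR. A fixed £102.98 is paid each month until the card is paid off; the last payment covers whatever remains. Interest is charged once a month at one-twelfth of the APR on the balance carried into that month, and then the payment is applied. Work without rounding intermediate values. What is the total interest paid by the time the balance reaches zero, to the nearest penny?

Monthly rate r = 19.2%/12 = 1.6% = 0.016.
Payoff takes n = ⌈−ln(1 − rB₀/P)/ln(1+r)⌉ = ⌈47.332⌉ = 48 payments; the last is £34.41.
Total paid = 47·£102.98 + £34.41 = £4,874.47.
Total interest = total paid − principal = £4,874.47 − £3,400.00 = £1,474.47.

£1,474.47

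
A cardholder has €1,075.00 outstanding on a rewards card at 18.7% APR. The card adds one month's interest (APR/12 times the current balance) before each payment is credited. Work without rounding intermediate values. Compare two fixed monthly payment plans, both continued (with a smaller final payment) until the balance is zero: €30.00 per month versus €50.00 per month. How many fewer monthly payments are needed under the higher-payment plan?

Monthly rate r = 18.7%/12 = 1.55833% = 0.0155833.
At €30.00/mo: n = ⌈−ln(1 − rB₀/P)/ln(1+r)⌉ = 53 payments (last €25.78); total interest = total paid − €1,075.00 = €510.78.
At €50.00/mo: 27 payments (last €19.46); total interest €244.46.
Payments saved = 53 − 27 = 26.

26 fewer payments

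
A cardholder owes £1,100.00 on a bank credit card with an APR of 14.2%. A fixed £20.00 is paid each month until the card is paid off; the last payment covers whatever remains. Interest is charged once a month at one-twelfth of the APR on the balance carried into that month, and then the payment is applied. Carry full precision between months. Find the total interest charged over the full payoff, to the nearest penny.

Monthly rate r = 14.2%/12 = 1.18333% = 0.0118333.
Payoff takes n = ⌈−ln(1 − rB₀/P)/ln(1+r)⌉ = ⌈89.444⌉ = 90 payments; the last is £8.91.
Total paid = 89·£20.00 + £8.91 = £1,788.91.
Total interest = total paid − principal = £1,788.91 − £1,100.00 = £688.91.

£688.91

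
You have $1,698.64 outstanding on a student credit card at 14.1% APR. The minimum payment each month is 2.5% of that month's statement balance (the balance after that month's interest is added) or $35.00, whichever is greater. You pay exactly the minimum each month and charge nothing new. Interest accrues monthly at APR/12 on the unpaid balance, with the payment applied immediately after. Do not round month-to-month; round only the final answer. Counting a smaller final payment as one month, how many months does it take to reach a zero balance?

Monthly rate r = 14.1%/12 = 1.175% = 0.01175.
While 2.5% of the post-interest balance exceeds $35.00, each month B ← (B·(1+r))·(1 − 0.025), i.e. B shrinks by the factor (1+r)·0.975 = 0.98646.
This holds for months 1–16. Entering month 17 the balance is $1,365.67; 2.5% of the post-interest balance is now below $35.00, so the flat $35.00 minimum applies from here.
From month 17 a fixed $35.00 at rate r clears $1,365.67 in 53 more payments. Total: 16 + 53 = 69 months.

69 months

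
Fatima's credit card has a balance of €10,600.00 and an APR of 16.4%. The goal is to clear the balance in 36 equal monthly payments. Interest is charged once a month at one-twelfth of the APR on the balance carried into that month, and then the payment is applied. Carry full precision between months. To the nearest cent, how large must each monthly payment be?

Monthly rate r = 16.4%/12 = 1.36667% = 0.0136667.
Level-payment amortization: P = B₀·r / (1 − (1+r)^(−n)) = 10600.00·0.0136667 / (1 − 1.01367^(−36)).
Denominator 1 − (1+r)^(−36) = 0.386557241.
P = 144.867 / 0.386557241 ≈ 374.76.

€374.76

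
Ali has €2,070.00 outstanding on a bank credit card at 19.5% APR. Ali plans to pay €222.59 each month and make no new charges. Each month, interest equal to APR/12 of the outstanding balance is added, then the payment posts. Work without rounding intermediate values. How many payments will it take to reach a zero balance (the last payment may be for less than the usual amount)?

Monthly rate r = 19.5%/12 = 1.625% = 0.01625.
Recurrence: B ← B·(1+r) − €222.59.
Month 1: interest €33.64; balance after payment €1,881.05.
Month 2: interest €30.57; balance after payment €1,689.02.
Closed form: n = −ln(1 − rB₀/P)/ln(1+r) = −ln(0.84888)/ln(1.01625) ≈ 10.164, so the balance reaches zero during payment 11.

11 payments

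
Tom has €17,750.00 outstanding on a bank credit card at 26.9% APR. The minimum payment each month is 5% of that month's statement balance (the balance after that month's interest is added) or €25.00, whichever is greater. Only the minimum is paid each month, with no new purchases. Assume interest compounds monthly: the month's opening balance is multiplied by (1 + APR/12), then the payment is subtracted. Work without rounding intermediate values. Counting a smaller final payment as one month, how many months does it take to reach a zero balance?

150 months

Monthly rate r = 26.9%/12 = 2.24167% = 0.0224167.
While 5% of the post-interest balance exceeds €25.00, each month B ← (B·(1+r))·(1 − 0.05), i.e. B shrinks by the factor (1+r)·0.95 = 0.9713.
This holds for months 1–124. Entering month 125 the balance is €479.50; 5% of the post-interest balance is now below €25.00, so the flat €25.00 minimum applies from here.
From month 125 a fixed €25.00 at rate r clears €479.50 in 26 more payments. Total: 124 + 26 = 150 months.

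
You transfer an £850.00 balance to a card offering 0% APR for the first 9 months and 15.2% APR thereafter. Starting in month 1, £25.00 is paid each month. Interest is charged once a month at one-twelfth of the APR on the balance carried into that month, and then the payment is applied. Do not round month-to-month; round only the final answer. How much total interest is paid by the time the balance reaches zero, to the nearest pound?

£131

Promo months 1–9 at r₀ = 0%/12 = 0; months 10+ at r₁ = 15.2%/12 = 0.0126667.
After month 9 (no interest yet): B = £850.00 − 9·£25.00 = £625.00.
Then at r₁ with £25.00/mo: n₂ = −ln(1 − r₁·B/P)/ln(1+r₁) ≈ 30.25 → 31 more payments.
Total paid = 39·£25.00 + £6.30 = £981.30; interest = £981.30 − £850.00 = £131.30.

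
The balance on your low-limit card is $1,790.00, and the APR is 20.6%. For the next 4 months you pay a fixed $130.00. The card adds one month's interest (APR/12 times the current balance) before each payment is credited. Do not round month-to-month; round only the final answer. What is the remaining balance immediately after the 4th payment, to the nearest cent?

$1,382.57

Monthly rate r = 20.6%/12 = 1.71667% = 0.0171667.
Each month: B ← B·(1+r) − $130.00.
Month 1: interest $30.73; balance after payment $1,690.73.
Month 2: interest $29.02; balance after payment $1,589.75.
Month 3: interest $27.29; balance after payment $1,487.04.
Month 4: interest $25.53; balance after payment $1,382.57.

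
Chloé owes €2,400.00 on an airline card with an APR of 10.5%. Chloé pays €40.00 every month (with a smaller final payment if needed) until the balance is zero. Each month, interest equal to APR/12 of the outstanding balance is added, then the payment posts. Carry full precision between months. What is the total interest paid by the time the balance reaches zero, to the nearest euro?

€1,018

Monthly rate r = 10.5%/12 = 0.875% = 0.00875.
Payoff takes n = ⌈−ln(1 − rB₀/P)/ln(1+r)⌉ = ⌈85.451⌉ = 86 payments; the last is €18.07.
Total paid = 85·€40.00 + €18.07 = €3,418.07.
Total interest = total paid − principal = €3,418.07 − €2,400.00 = €1,018.07.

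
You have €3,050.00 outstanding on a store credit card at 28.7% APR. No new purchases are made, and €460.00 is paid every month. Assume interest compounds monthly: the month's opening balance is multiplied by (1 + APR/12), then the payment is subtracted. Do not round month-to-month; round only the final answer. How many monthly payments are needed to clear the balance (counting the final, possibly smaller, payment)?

Monthly rate r = 28.7%/12 = 2.39167% = 0.0239167.
Recurrence: B ← B·(1+r) − €460.00.
Month 1: interest €72.95; balance after payment €2,662.95.
Month 2: interest €63.69; balance after payment €2,266.63.
Closed form: n = −ln(1 − rB₀/P)/ln(1+r) = −ln(0.84142)/ln(1.02392) ≈ 7.305, so the balance reaches zero during payment 8.

8 payments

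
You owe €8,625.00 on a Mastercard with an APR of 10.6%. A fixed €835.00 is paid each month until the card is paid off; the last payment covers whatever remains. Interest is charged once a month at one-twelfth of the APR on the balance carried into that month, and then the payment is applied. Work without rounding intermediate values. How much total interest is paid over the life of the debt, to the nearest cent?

€459.46

Monthly rate r = 10.6%/12 = 0.883333% = 0.00883333.
Payoff takes n = ⌈−ln(1 − rB₀/P)/ln(1+r)⌉ = ⌈10.879⌉ = 11 payments; the last is €734.46.
Total paid = 10·€835.00 + €734.46 = €9,084.46.
Total interest = total paid − principal = €9,084.46 − €8,625.00 = €459.46.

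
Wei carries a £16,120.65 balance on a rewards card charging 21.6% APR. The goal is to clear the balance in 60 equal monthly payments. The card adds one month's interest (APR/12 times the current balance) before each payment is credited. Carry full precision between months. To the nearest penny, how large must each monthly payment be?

£441.58

Monthly rate r = 21.6%/12 = 1.8% = 0.018.
Level-payment amortization: P = B₀·r / (1 − (1+r)^(−n)) = 16120.65·0.018 / (1 − 1.018^(−60)).
Denominator 1 − (1+r)^(−60) = 0.657126974.
P = 290.172 / 0.657126974 ≈ 441.58.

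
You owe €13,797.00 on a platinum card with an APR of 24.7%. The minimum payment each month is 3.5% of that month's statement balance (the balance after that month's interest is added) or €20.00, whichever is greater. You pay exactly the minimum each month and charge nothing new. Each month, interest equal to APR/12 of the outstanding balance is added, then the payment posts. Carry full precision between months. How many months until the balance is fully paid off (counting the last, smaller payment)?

Monthly rate r = 24.7%/12 = 2.05833% = 0.0205833.
While 3.5% of the post-interest balance exceeds €20.00, each month B ← (B·(1+r))·(1 − 0.035), i.e. B shrinks by the factor (1+r)·0.965 = 0.98486.
This holds for months 1–211. Entering month 212 the balance is €552.17; 3.5% of the post-interest balance is now below €20.00, so the flat €20.00 minimum applies from here.
From month 212 a fixed €20.00 at rate r clears €552.17 in 42 more payments. Total: 211 + 42 = 253 months.

253 months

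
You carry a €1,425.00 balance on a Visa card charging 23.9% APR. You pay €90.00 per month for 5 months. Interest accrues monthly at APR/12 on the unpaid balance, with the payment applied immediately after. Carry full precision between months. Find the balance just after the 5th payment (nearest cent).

€1,104.39

Monthly rate r = 23.9%/12 = 1.99167% = 0.0199167.
Each month: B ← B·(1+r) − €90.00.
Month 1: interest €28.38; balance after payment €1,363.38.
Month 2: interest €27.15; balance after payment €1,300.54.
Month 3: interest €25.90; balance after payment €1,236.44.
Month 4: interest €24.63; balance after payment €1,171.06.
Month 5: interest €23.32; balance after payment €1,104.39.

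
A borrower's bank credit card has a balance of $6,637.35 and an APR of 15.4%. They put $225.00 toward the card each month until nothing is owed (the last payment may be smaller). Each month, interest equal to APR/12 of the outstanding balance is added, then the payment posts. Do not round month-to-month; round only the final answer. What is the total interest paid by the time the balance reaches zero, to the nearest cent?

Monthly rate r = 15.4%/12 = 1.28333% = 0.0128333.
Payoff takes n = ⌈−ln(1 − rB₀/P)/ln(1+r)⌉ = ⌈37.308⌉ = 38 payments; the last is $69.60.
Total paid = 37·$225.00 + $69.60 = $8,394.60.
Total interest = total paid − principal = $8,394.60 − $6,637.35 = $1,757.25.

$1,757.25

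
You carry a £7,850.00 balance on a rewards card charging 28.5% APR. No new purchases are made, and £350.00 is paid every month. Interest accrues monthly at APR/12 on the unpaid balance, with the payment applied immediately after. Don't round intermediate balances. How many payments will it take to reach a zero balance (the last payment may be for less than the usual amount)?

Monthly rate r = 28.5%/12 = 2.375% = 0.02375.
Recurrence: B ← B·(1+r) − £350.00.
Month 1: interest £186.44; balance after payment £7,686.44.
Month 2: interest £182.55; balance after payment £7,518.99.
Closed form: n = −ln(1 − rB₀/P)/ln(1+r) = −ln(0.46732)/ln(1.02375) ≈ 32.410, so the balance reaches zero during payment 33.

33 months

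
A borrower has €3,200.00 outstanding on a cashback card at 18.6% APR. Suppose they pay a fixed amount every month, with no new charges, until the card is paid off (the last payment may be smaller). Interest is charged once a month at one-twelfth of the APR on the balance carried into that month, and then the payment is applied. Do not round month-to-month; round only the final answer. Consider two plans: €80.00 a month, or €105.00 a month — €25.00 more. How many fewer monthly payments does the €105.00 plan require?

Monthly rate r = 18.6%/12 = 1.55% = 0.0155.
At €80.00/mo: n = ⌈−ln(1 − rB₀/P)/ln(1+r)⌉ = 63 payments (last €72.64); total interest = total paid − €3,200.00 = €1,832.64.
At €105.00/mo: 42 payments (last €59.97); total interest €1,164.97.
Payments saved = 63 − 42 = 21.

21 fewer payments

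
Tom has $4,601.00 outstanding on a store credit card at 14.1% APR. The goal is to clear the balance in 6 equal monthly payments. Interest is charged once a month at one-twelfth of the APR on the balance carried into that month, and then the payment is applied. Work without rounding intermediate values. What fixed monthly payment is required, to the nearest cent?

$798.68

Monthly rate r = 14.1%/12 = 1.175% = 0.01175.
Level-payment amortization: P = B₀·r / (1 − (1+r)^(−n)) = 4601.00·0.01175 / (1 − 1.01175^(−6)).
Denominator 1 − (1+r)^(−6) = 0.0676891862.
P = 54.0618 / 0.0676891862 ≈ 798.68.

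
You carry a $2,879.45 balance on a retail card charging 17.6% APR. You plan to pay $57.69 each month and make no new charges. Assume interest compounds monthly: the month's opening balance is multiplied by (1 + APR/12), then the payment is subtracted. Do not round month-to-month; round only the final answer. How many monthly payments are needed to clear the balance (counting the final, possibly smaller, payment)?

Monthly rate r = 17.6%/12 = 1.46667% = 0.0146667.
Recurrence: B ← B·(1+r) − $57.69.
Month 1: interest $42.23; balance after payment $2,863.99.
Month 2: interest $42.01; balance after payment $2,848.31.
Closed form: n = −ln(1 − rB₀/P)/ln(1+r) = −ln(0.26795)/ln(1.01467) ≈ 90.449, so the balance reaches zero during payment 91.

91 payments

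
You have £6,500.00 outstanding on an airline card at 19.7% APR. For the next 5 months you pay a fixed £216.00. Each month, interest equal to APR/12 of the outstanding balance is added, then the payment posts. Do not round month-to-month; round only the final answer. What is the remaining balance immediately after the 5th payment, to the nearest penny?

Monthly rate r = 19.7%/12 = 1.64167% = 0.0164167.
Each month: B ← B·(1+r) − £216.00.
Month 1: interest £106.71; balance after payment £6,390.71.
Month 2: interest £104.91; balance after payment £6,279.62.
Month 3: interest £103.09; balance after payment £6,166.71.
Month 4: interest £101.24; balance after payment £6,051.95.
Month 5: interest £99.35; balance after payment £5,935.30.

£5,935.30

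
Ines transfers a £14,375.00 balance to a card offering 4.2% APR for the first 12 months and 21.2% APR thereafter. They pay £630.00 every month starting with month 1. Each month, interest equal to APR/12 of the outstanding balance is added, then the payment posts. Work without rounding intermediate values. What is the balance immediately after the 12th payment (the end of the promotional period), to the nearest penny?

£7,283.27

Promo months 1–12 at r₀ = 4.2%/12 = 0.0035; months 13+ at r₁ = 21.2%/12 = 0.0176667.
After month 12: iterate B ← B·(1+r₀) − £630.00 for 12 months → £7,283.27.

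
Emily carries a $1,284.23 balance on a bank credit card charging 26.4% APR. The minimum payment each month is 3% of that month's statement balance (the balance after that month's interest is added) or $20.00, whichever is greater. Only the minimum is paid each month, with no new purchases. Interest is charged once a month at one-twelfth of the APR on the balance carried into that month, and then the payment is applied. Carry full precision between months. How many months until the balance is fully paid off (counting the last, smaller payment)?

136 months

Monthly rate r = 26.4%/12 = 2.2% = 0.022.
While 3% of the post-interest balance exceeds $20.00, each month B ← (B·(1+r))·(1 − 0.03), i.e. B shrinks by the factor (1+r)·0.97 = 0.99134.
This holds for months 1–78. Entering month 79 the balance is $651.64; 3% of the post-interest balance is now below $20.00, so the flat $20.00 minimum applies from here.
From month 79 a fixed $20.00 at rate r clears $651.64 in 58 more payments. Total: 78 + 58 = 136 months.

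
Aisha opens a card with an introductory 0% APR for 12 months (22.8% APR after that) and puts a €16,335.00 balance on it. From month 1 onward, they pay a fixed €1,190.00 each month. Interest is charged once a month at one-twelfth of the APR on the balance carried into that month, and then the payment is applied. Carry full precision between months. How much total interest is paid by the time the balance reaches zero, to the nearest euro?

Promo months 1–12 at r₀ = 0%/12 = 0; months 13+ at r₁ = 22.8%/12 = 0.019.
After month 12 (no interest yet): B = €16,335.00 − 12·€1,190.00 = €2,055.00.
Then at r₁ with €1,190.00/mo: n₂ = −ln(1 − r₁·B/P)/ln(1+r₁) ≈ 1.77 → 2 more payments.
Total paid = 13·€1,190.00 + €921.22 = €16,391.22; interest = €16,391.22 − €16,335.00 = €56.22.

€56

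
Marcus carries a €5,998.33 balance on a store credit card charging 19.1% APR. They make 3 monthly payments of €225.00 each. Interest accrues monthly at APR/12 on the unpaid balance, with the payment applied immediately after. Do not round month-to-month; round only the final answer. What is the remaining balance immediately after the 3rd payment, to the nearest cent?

Monthly rate r = 19.1%/12 = 1.59167% = 0.0159167.
Each month: B ← B·(1+r) − €225.00.
Month 1: interest €95.47; balance after payment €5,868.80.
Month 2: interest €93.41; balance after payment €5,737.22.
Month 3: interest €91.32; balance after payment €5,603.53.

€5,603.53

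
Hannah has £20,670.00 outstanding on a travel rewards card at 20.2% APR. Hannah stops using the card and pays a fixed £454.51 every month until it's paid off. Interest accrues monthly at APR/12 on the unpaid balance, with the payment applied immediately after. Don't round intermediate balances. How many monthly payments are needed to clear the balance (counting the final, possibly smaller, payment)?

87 months

Monthly rate r = 20.2%/12 = 1.68333% = 0.0168333.
Recurrence: B ← B·(1+r) − £454.51.
Month 1: interest £347.94; balance after payment £20,563.44.
Month 2: interest £346.15; balance after payment £20,455.08.
Closed form: n = −ln(1 − rB₀/P)/ln(1+r) = −ln(0.23446)/ln(1.01683) ≈ 86.889, so the balance reaches zero during payment 87.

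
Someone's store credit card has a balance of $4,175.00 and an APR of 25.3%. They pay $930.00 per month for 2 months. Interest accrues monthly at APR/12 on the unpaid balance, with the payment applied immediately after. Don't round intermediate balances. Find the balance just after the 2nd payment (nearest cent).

$2,473.29

Monthly rate r = 25.3%/12 = 2.10833% = 0.0210833.
Each month: B ← B·(1+r) − $930.00.
Month 1: interest $88.02; balance after payment $3,333.02.
Month 2: interest $70.27; balance after payment $2,473.29.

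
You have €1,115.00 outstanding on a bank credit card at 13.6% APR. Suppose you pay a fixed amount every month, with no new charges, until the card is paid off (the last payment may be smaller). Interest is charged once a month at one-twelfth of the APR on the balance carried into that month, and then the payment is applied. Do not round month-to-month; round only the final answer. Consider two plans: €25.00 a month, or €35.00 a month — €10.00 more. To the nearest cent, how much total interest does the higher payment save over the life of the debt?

€170.91

Monthly rate r = 13.6%/12 = 1.13333% = 0.0113333.
At €25.00/mo: n = ⌈−ln(1 − rB₀/P)/ln(1+r)⌉ = 63 payments (last €12.07); total interest = total paid − €1,115.00 = €447.07.
At €35.00/mo: 40 payments (last €26.16); total interest €276.16.
Interest saved = €447.07 − €276.16 = €170.91.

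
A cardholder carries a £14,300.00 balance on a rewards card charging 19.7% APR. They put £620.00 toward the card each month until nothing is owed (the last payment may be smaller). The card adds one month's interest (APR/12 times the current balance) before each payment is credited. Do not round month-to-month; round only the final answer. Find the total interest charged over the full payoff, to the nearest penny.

£3,819.12

Monthly rate r = 19.7%/12 = 1.64167% = 0.0164167.
Payoff takes n = ⌈−ln(1 − rB₀/P)/ln(1+r)⌉ = ⌈29.223⌉ = 30 payments; the last is £139.12.
Total paid = 29·£620.00 + £139.12 = £18,119.12.
Total interest = total paid − principal = £18,119.12 − £14,300.00 = £3,819.12.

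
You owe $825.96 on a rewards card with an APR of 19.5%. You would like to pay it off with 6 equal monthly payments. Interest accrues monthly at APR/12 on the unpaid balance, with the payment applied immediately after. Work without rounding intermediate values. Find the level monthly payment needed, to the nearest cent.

Monthly rate r = 19.5%/12 = 1.625% = 0.01625.
Level-payment amortization: P = B₀·r / (1 − (1+r)^(−n)) = 825.96·0.01625 / (1 − 1.01625^(−6)).
Denominator 1 − (1+r)^(−6) = 0.0921864758.
P = 13.4219 / 0.0921864758 ≈ 145.59.

$145.59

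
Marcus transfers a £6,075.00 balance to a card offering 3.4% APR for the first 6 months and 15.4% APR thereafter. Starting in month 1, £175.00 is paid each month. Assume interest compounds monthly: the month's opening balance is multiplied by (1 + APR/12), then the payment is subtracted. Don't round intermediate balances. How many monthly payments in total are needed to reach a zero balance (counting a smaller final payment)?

Promo months 1–6 at r₀ = 3.4%/12 = 0.00283333; months 7+ at r₁ = 15.4%/12 = 0.0128333.
After month 6: iterate B ← B·(1+r₀) − £175.00 for 6 months → £5,121.54.
Then at r₁ with £175.00/mo: n₂ = −ln(1 − r₁·B/P)/ln(1+r₁) ≈ 36.93 → 37 more payments.

43 months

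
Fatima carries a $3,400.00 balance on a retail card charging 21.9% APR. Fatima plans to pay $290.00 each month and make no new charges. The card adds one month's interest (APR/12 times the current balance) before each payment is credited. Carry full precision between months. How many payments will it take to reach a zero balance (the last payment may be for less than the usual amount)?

14 payments

Monthly rate r = 21.9%/12 = 1.825% = 0.01825.
Recurrence: B ← B·(1+r) − $290.00.
Month 1: interest $62.05; balance after payment $3,172.05.
Month 2: interest $57.89; balance after payment $2,939.94.
Closed form: n = −ln(1 − rB₀/P)/ln(1+r) = −ln(0.78603)/ln(1.01825) ≈ 13.312, so the balance reaches zero during payment 14.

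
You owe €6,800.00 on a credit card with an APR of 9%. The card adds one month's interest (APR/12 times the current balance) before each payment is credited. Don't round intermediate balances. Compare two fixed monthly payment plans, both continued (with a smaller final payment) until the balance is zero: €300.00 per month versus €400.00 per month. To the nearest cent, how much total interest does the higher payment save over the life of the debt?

€179.36

Monthly rate r = 9%/12 = 0.75% = 0.0075.
At €300.00/mo: n = ⌈−ln(1 − rB₀/P)/ln(1+r)⌉ = 25 payments (last €281.16); total interest = total paid − €6,800.00 = €681.16.
At €400.00/mo: 19 payments (last €101.80); total interest €501.80.
Interest saved = €681.16 − €501.80 = €179.36.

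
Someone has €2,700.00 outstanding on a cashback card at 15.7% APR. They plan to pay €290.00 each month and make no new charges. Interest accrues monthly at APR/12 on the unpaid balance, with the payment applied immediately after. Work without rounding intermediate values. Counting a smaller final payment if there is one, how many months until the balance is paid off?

Monthly rate r = 15.7%/12 = 1.30833% = 0.0130833.
Recurrence: B ← B·(1+r) − €290.00.
Month 1: interest €35.32; balance after payment €2,445.32.
Month 2: interest €31.99; balance after payment €2,187.32.
Closed form: n = −ln(1 − rB₀/P)/ln(1+r) = −ln(0.87819)/ln(1.01308) ≈ 9.993, so the balance reaches zero during payment 10.

10 payments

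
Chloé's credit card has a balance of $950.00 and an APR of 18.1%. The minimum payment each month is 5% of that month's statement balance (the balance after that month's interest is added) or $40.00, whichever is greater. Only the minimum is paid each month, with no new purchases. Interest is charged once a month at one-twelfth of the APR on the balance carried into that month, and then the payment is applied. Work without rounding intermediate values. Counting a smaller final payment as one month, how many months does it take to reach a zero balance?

Monthly rate r = 18.1%/12 = 1.50833% = 0.0150833.
While 5% of the post-interest balance exceeds $40.00, each month B ← (B·(1+r))·(1 − 0.05), i.e. B shrinks by the factor (1+r)·0.95 = 0.96433.
This holds for months 1–6. Entering month 7 the balance is $763.97; 5% of the post-interest balance is now below $40.00, so the flat $40.00 minimum applies from here.
From month 7 a fixed $40.00 at rate r clears $763.97 in 23 more payments. Total: 6 + 23 = 29 months.

29 months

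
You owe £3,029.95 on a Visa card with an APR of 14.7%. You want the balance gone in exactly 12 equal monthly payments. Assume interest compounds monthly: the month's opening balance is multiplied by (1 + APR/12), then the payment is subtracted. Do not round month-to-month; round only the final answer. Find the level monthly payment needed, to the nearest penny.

£273.05

Monthly rate r = 14.7%/12 = 1.225% = 0.01225.
Level-payment amortization: P = B₀·r / (1 − (1+r)^(−n)) = 3029.95·0.01225 / (1 − 1.01225^(−12)).
Denominator 1 − (1+r)^(−12) = 0.13593468.
P = 37.1169 / 0.13593468 ≈ 273.05.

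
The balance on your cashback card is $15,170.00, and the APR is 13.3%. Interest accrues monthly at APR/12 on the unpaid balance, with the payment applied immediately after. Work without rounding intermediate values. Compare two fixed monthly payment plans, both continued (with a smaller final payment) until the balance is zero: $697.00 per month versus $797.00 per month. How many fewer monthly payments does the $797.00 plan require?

Monthly rate r = 13.3%/12 = 1.10833% = 0.0110833.
At $697.00/mo: n = ⌈−ln(1 − rB₀/P)/ln(1+r)⌉ = 26 payments (last $31.25); total interest = total paid − $15,170.00 = $2,286.25.
At $797.00/mo: 22 payments (last $396.41); total interest $1,963.41.
Payments saved = 26 − 22 = 4.

4 fewer payments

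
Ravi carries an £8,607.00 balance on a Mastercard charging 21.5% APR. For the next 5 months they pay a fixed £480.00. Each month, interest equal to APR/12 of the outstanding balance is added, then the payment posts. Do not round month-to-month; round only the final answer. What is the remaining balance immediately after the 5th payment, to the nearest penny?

£6,918.62

Monthly rate r = 21.5%/12 = 1.79167% = 0.0179167.
Each month: B ← B·(1+r) − £480.00.
Month 1: interest £154.21; balance after payment £8,281.21.
Month 2: interest £148.37; balance after payment £7,949.58.
Month 3: interest £142.43; balance after payment £7,612.01.
Month 4: interest £136.38; balance after payment £7,268.39.
Month 5: interest £130.23; balance after payment £6,918.62.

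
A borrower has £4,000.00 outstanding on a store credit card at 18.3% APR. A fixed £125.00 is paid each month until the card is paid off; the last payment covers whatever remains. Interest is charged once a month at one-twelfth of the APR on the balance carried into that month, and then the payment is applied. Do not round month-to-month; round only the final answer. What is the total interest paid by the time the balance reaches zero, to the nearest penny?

Monthly rate r = 18.3%/12 = 1.525% = 0.01525.
Payoff takes n = ⌈−ln(1 − rB₀/P)/ln(1+r)⌉ = ⌈44.231⌉ = 45 payments; the last is £29.04.
Total paid = 44·£125.00 + £29.04 = £5,529.04.
Total interest = total paid − principal = £5,529.04 − £4,000.00 = £1,529.04.

£1,529.04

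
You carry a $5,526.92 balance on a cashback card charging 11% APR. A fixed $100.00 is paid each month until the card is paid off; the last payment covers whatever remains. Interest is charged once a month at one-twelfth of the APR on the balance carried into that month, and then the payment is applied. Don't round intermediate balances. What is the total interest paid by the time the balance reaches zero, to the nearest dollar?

Monthly rate r = 11%/12 = 0.916667% = 0.00916667.
Payoff takes n = ⌈−ln(1 − rB₀/P)/ln(1+r)⌉ = ⌈77.426⌉ = 78 payments; the last is $42.71.
Total paid = 77·$100.00 + $42.71 = $7,742.71.
Total interest = total paid − principal = $7,742.71 − $5,526.92 = $2,215.79.

$2,216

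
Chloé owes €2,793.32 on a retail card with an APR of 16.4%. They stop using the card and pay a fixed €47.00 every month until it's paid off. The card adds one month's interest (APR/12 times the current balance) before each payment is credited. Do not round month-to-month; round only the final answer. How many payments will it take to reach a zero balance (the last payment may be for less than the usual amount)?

124 payments

Monthly rate r = 16.4%/12 = 1.36667% = 0.0136667.
Recurrence: B ← B·(1+r) − €47.00.
Month 1: interest €38.18; balance after payment €2,784.50.
Month 2: interest €38.05; balance after payment €2,775.55.
Closed form: n = −ln(1 − rB₀/P)/ln(1+r) = −ln(0.18776)/ln(1.01367) ≈ 123.220, so the balance reaches zero during payment 124.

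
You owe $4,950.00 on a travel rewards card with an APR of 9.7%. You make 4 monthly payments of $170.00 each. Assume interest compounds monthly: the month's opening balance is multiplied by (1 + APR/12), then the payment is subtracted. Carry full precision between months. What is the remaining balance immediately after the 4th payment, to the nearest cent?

$4,423.71

Monthly rate r = 9.7%/12 = 0.808333% = 0.00808333.
Each month: B ← B·(1+r) − $170.00.
Month 1: interest $40.01; balance after payment $4,820.01.
Month 2: interest $38.96; balance after payment $4,688.97.
Month 3: interest $37.90; balance after payment $4,556.88.
Month 4: interest $36.83; balance after payment $4,423.71.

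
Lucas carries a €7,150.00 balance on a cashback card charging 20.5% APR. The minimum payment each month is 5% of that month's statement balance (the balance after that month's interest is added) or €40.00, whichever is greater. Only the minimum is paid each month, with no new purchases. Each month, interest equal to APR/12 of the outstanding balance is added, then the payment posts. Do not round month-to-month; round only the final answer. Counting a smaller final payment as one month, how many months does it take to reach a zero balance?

89 months

Monthly rate r = 20.5%/12 = 1.70833% = 0.0170833.
While 5% of the post-interest balance exceeds €40.00, each month B ← (B·(1+r))·(1 − 0.05), i.e. B shrinks by the factor (1+r)·0.95 = 0.96623.
This holds for months 1–65. Entering month 66 the balance is €766.51; 5% of the post-interest balance is now below €40.00, so the flat €40.00 minimum applies from here.
From month 66 a fixed €40.00 at rate r clears €766.51 in 24 more payments. Total: 65 + 24 = 89 months.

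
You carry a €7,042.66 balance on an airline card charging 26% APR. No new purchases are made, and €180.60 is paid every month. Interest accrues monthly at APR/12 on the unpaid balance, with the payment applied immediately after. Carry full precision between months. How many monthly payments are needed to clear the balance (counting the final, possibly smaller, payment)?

87 payments

Monthly rate r = 26%/12 = 2.16667% = 0.0216667.
Recurrence: B ← B·(1+r) − €180.60.
Month 1: interest €152.59; balance after payment €7,014.65.
Month 2: interest €151.98; balance after payment €6,986.04.
Closed form: n = −ln(1 − rB₀/P)/ln(1+r) = −ln(0.15509)/ln(1.02167) ≈ 86.948, so the balance reaches zero during payment 87.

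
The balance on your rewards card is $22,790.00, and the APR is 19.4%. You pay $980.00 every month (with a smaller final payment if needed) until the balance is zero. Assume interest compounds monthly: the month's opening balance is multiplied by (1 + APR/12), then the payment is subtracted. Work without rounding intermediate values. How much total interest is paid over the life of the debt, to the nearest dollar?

Monthly rate r = 19.4%/12 = 1.61667% = 0.0161667.
Payoff takes n = ⌈−ln(1 − rB₀/P)/ln(1+r)⌉ = ⌈29.402⌉ = 30 payments; the last is $396.20.
Total paid = 29·$980.00 + $396.20 = $28,816.20.
Total interest = total paid − principal = $28,816.20 − $22,790.00 = $6,026.20.

$6,026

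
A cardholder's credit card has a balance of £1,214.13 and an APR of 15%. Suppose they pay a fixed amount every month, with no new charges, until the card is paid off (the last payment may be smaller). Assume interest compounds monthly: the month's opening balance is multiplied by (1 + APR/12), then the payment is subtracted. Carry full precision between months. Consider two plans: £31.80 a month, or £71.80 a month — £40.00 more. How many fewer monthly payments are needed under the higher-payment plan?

Monthly rate r = 15%/12 = 1.25% = 0.0125.
At £31.80/mo: n = ⌈−ln(1 − rB₀/P)/ln(1+r)⌉ = 53 payments (last £6.91); total interest = total paid − £1,214.13 = £446.38.
At £71.80/mo: 20 payments (last £8.34); total interest £158.41.
Payments saved = 53 − 20 = 33.

33 fewer payments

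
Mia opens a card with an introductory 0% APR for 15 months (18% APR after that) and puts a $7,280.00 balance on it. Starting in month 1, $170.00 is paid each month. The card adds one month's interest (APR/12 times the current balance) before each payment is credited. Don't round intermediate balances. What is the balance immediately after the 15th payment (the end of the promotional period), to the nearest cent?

$4,730.00

Promo months 1–15 at r₀ = 0%/12 = 0; months 16+ at r₁ = 18%/12 = 0.015.
After month 15 (no interest yet): B = $7,280.00 − 15·$170.00 = $4,730.00.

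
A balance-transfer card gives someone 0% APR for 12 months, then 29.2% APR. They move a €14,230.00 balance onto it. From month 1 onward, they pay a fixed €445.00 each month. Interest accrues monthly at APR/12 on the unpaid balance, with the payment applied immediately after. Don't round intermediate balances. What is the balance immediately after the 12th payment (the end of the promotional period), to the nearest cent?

Promo months 1–12 at r₀ = 0%/12 = 0; months 13+ at r₁ = 29.2%/12 = 0.0243333.
After month 12 (no interest yet): B = €14,230.00 − 12·€445.00 = €8,890.00.

€8,890.00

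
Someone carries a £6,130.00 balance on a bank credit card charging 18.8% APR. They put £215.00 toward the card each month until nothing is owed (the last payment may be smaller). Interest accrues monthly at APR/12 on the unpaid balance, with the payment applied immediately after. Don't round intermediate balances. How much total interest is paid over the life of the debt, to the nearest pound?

£2,055

Monthly rate r = 18.8%/12 = 1.56667% = 0.0156667.
Payoff takes n = ⌈−ln(1 − rB₀/P)/ln(1+r)⌉ = ⌈38.071⌉ = 39 payments; the last is £15.39.
Total paid = 38·£215.00 + £15.39 = £8,185.39.
Total interest = total paid − principal = £8,185.39 − £6,130.00 = £2,055.39.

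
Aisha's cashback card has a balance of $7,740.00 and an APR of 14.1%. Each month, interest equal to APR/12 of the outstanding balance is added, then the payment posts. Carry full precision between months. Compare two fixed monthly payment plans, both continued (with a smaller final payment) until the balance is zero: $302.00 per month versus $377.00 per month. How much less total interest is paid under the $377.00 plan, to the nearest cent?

$353.77

Monthly rate r = 14.1%/12 = 1.175% = 0.01175.
At $302.00/mo: n = ⌈−ln(1 − rB₀/P)/ln(1+r)⌉ = 31 payments (last $203.67); total interest = total paid − $7,740.00 = $1,523.67.
At $377.00/mo: 24 payments (last $238.90); total interest $1,169.90.
Interest saved = $1,523.67 − $1,169.90 = $353.77.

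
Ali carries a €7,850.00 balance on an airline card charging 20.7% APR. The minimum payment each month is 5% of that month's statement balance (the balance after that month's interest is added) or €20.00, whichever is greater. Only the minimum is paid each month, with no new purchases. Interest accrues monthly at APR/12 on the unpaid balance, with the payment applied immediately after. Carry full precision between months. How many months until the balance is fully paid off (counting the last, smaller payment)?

Monthly rate r = 20.7%/12 = 1.725% = 0.01725.
While 5% of the post-interest balance exceeds €20.00, each month B ← (B·(1+r))·(1 − 0.05), i.e. B shrinks by the factor (1+r)·0.95 = 0.96639.
This holds for months 1–88. Entering month 89 the balance is €387.42; 5% of the post-interest balance is now below €20.00, so the flat €20.00 minimum applies from here.
From month 89 a fixed €20.00 at rate r clears €387.42 in 24 more payments. Total: 88 + 24 = 112 months.

112 months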